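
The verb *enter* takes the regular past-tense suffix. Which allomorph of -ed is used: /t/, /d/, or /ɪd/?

The stem *enter* ends in a voiced sound other than /d/.
The -ed suffix is realized as /ɪd/ after /t, d/; as /t/ after other voiceless consonants; and as /d/ after other voiced sounds.
So -ed on *enter* is pronounced /d/.

/d/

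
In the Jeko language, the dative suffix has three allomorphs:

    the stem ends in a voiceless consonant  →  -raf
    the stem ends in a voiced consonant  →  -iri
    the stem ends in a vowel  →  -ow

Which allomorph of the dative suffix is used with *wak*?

*wak*: final sound = /k/, a voiceless consonant → -raf.

-raf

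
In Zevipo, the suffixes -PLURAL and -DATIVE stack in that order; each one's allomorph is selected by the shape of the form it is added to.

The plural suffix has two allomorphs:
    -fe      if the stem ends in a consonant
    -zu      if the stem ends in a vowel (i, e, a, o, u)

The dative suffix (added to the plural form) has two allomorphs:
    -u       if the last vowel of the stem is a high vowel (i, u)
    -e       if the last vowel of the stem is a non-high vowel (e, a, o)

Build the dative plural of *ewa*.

ewazuu

*ewa*: final sound = /a/, a vowel → -zu → *ewazu*.
The plural form *ewazu* — last vowel /u/ (a high vowel) → -u → *ewazuu*.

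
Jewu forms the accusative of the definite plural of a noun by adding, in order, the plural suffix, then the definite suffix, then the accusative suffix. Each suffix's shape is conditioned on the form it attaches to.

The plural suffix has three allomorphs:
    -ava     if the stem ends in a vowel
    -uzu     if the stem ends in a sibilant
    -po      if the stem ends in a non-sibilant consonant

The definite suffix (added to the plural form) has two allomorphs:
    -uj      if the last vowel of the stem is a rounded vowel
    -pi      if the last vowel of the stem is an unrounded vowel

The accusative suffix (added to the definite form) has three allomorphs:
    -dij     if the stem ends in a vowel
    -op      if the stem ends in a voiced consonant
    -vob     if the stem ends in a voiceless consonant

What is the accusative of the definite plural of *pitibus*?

pitibusuzuujop

*pitibus*: final sound = /s/, a sibilant → -uzu → *pitibusuzu*.
Since the last vowel of the plural form *pitibusuzu* is /u/ (a rounded vowel), it takes -uj, giving *pitibusuzuuj*.
The definite form *pitibusuzuuj*: final sound = /j/, a voiced consonant → -op → *pitibusuzuujop*.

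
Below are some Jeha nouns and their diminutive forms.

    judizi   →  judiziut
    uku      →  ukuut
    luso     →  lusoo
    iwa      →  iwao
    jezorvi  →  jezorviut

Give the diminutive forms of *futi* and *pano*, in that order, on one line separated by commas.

The alternation tracks the last vowel of the stem — -ut when the last vowel of the stem is a high vowel (*judizi*, *uku*, *jezorvi*); -o when the last vowel of the stem is a non-high vowel (*luso*, *iwa*).
*futi* — last vowel /i/ (a high vowel) → -ut → *futiut*.
Since the last vowel of *pano* is /o/ (a non-high vowel), it takes -o, giving *panoo*.

futiut, panoo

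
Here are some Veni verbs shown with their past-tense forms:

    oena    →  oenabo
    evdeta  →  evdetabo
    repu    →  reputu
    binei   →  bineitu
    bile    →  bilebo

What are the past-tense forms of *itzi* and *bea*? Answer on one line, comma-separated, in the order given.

The pattern is height harmony: -tu when the last vowel of the stem is a high vowel (*repu*, *binei*); -bo when the last vowel of the stem is a non-high vowel (*oena*, *evdeta*, *bile*).
*itzi*: last vowel = /i/, a high vowel → -tu → *itzitu*.
The last vowel of *bea* is /a/, which is a non-high vowel, so the suffix is -bo, giving *beabo*.

itzitu, beabo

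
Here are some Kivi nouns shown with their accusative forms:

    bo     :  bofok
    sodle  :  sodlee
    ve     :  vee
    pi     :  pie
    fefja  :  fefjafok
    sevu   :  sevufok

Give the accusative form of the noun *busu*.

Looking at the last vowel of each stem: -e when the last vowel of the stem is a front vowel (*sodle*, *ve*, *pi*); -fok when the last vowel of the stem is a back vowel (*bo*, *fefja*, *sevu*).
Since the last vowel of *busu* is /u/ (a back vowel), it takes -fok, giving *busufok*.

busufok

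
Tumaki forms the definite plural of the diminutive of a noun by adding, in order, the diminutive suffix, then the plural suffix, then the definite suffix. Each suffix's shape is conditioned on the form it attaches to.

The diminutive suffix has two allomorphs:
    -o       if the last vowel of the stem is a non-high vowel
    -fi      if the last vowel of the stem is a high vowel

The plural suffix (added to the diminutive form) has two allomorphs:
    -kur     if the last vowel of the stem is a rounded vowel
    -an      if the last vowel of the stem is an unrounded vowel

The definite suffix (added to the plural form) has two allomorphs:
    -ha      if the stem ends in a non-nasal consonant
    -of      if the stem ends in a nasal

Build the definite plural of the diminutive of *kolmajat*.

Since the last vowel of *kolmajat* is /a/ (a non-high vowel), it takes -o, giving *kolmajato*.
The diminutive form *kolmajato* — last vowel /o/ (a rounded vowel) → -kur → *kolmajatokur*.
The plural form *kolmajatokur*: final consonant = /r/, non-nasal → -ha → *kolmajatokurha*.

kolmajatokurha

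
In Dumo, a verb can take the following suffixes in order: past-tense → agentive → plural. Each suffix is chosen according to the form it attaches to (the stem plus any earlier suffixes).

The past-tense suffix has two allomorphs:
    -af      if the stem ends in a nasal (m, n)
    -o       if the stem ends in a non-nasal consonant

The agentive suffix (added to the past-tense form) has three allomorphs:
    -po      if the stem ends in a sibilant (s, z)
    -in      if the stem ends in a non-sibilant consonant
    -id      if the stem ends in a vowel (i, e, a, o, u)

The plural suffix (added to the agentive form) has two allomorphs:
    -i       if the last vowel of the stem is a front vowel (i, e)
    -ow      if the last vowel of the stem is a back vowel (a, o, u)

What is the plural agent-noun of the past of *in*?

inafini

*in* — final consonant /n/ (a nasal) → -af → *inaf*.
The past-tense form *inaf* — final sound /f/ (a non-sibilant consonant) → -in → *inafin*.
The last vowel of the agentive form *inafin* is /i/, which is a front vowel, so the plural suffix is -i, giving *inafini*.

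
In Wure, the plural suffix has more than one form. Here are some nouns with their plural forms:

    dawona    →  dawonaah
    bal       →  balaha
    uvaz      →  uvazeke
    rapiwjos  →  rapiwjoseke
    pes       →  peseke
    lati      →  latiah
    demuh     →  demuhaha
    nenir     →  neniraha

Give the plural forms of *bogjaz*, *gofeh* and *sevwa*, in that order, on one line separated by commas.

bogjazeke, gofehaha, sevwaah

The pattern is sibilance of the final sound: -eke when the stem ends in a sibilant (*uvaz*, *rapiwjos*, *pes*); -aha when the stem ends in a non-sibilant consonant (*bal*, *demuh*, *nenir*); -ah when the stem ends in a vowel (*dawona*, *lati*).
The final sound of *bogjaz* is /z/, which is a sibilant, so the suffix is -eke, giving *bogjazeke*.
Since the final sound of *gofeh* is /h/ (a non-sibilant consonant), it takes -aha, giving *gofehaha*.
*sevwa*: final sound = /a/, a vowel → -ah → *sevwaah*.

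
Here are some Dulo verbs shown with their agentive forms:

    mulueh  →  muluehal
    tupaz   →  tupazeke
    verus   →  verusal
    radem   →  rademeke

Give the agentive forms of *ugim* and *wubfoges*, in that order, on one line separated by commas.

The suffix is conditioned by the final consonant: -al when the stem ends in a voiceless consonant (*mulueh*, *verus*); -eke when the stem ends in a voiced consonant (*tupaz*, *radem*).
*ugim*: final consonant = /m/, voiced → -eke → *ugimeke*.
*wubfoges*: final consonant = /s/, voiceless → -al → *wubfogesal*.

ugimeke, wubfogesal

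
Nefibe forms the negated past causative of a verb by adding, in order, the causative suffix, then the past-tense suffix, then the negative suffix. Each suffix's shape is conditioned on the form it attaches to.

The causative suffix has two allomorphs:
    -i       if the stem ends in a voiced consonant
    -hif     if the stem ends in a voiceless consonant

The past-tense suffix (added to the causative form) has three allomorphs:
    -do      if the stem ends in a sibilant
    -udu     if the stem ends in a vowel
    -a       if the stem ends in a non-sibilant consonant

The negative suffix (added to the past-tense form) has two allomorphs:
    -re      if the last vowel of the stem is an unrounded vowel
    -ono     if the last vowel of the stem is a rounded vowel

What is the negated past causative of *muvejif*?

Since the final consonant of *muvejif* is /f/ (voiceless), it takes -hif, giving *muvejifhif*.
The final sound of the causative form *muvejifhif* is /f/, which is a non-sibilant consonant, so the past-tense suffix is -a, giving *muvejifhifa*.
The past-tense form *muvejifhifa* — last vowel /a/ (an unrounded vowel) → -re → *muvejifhifare*.

muvejifhifare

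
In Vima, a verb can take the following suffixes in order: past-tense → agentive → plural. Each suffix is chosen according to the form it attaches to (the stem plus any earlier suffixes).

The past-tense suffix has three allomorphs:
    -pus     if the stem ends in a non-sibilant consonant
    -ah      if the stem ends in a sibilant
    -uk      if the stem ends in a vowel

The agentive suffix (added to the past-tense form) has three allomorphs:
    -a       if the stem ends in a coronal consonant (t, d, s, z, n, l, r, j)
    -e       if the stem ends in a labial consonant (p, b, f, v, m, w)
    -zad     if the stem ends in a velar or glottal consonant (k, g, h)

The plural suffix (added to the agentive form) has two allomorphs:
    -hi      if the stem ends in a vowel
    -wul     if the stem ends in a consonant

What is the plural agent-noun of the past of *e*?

*e*: final sound = /e/, a vowel → -uk → *euk*.
The past-tense form *euk*: final consonant = /k/, velar/glottal → -zad → *eukzad*.
The agentive form *eukzad* — final sound /d/ (a consonant) → -wul → *eukzadwul*.

eukzadwul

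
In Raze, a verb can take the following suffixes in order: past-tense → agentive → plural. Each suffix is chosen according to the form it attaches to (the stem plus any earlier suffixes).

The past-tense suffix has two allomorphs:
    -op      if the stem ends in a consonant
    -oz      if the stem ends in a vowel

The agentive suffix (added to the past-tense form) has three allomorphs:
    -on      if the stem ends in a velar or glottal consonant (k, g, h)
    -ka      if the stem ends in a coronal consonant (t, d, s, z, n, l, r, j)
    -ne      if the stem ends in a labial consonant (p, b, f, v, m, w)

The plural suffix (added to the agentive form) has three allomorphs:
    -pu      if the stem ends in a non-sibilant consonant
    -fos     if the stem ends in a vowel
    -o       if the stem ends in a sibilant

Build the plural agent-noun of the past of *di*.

Since the final sound of *di* is /i/ (a vowel), it takes -oz, giving *dioz*.
The past-tense form *dioz* — final consonant /z/ (coronal) → -ka → *diozka*.
Since the final sound of the agentive form *diozka* is /a/ (a vowel), it takes -fos, giving *diozkafos*.

diozkafos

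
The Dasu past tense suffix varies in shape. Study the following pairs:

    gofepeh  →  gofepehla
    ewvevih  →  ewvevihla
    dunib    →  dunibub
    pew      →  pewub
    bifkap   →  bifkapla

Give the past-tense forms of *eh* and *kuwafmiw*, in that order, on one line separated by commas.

The pattern is voicing of the final consonant: -la when the stem ends in a voiceless consonant (*gofepeh*, *ewvevih*, *bifkap*); -ub when the stem ends in a voiced consonant (*dunib*, *pew*).
Since the final consonant of *eh* is /h/ (voiceless), it takes -la, giving *ehla*.
*kuwafmiw*: final consonant = /w/, voiced → -ub → *kuwafmiwub*.

ehla, kuwafmiwub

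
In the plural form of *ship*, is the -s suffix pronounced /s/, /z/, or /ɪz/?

/s/

The stem *ship* ends in a voiceless non-sibilant consonant.
The plural suffix surfaces as /ɪz/ after sibilants, /s/ after other voiceless consonants, and /z/ after other voiced sounds.
So the plural -s on *ship* is pronounced /s/.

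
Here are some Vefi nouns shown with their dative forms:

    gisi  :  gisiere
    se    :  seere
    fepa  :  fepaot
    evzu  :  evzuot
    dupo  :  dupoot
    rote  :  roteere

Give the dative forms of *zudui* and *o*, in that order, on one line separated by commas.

The pattern is front/back vowel harmony: -ere when the last vowel of the stem is a front vowel (*gisi*, *se*, *rote*); -ot when the last vowel of the stem is a back vowel (*fepa*, *evzu*, *dupo*).
Since the last vowel of *zudui* is /i/ (a front vowel), it takes -ere, giving *zuduiere*.
The last vowel of *o* is /o/, which is a back vowel, so the suffix is -ot, giving *oot*.

zuduiere, oot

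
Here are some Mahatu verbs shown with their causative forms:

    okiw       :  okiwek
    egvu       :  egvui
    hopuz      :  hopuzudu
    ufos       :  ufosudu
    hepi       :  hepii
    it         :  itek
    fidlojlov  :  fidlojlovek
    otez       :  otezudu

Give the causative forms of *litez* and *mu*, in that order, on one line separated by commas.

Looking at the final sound of each stem: -udu when the stem ends in a sibilant (*hopuz*, *ufos*, *otez*); -ek when the stem ends in a non-sibilant consonant (*okiw*, *it*, *fidlojlov*); -i when the stem ends in a vowel (*egvu*, *hepi*).
The final sound of *litez* is /z/, which is a sibilant, so the suffix is -udu, giving *litezudu*.
Since the final sound of *mu* is /u/ (a vowel), it takes -i, giving *mui*.

litezudu, mui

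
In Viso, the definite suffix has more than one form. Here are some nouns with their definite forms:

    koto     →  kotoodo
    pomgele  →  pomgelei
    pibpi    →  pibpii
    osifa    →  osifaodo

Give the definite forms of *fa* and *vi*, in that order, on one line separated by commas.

The alternation tracks the last vowel of the stem — -i when the last vowel of the stem is a front vowel (*pomgele*, *pibpi*); -odo when the last vowel of the stem is a back vowel (*koto*, *osifa*).
*fa*: last vowel = /a/, a back vowel → -odo → *faodo*.
*vi*: last vowel = /i/, a front vowel → -i → *vii*.

faodo, vii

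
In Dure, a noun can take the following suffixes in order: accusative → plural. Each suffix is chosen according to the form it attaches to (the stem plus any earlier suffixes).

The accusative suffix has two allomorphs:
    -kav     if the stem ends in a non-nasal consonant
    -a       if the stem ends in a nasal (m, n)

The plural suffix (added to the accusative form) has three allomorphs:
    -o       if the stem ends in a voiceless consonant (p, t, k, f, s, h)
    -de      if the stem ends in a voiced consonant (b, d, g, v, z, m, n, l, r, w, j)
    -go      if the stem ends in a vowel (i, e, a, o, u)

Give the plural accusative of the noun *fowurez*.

fowurezkavde

*fowurez* — final consonant /z/ (non-nasal) → -kav → *fowurezkav*.
Since the final sound of the accusative form *fowurezkav* is /v/ (a voiced consonant), it takes -de, giving *fowurezkavde*.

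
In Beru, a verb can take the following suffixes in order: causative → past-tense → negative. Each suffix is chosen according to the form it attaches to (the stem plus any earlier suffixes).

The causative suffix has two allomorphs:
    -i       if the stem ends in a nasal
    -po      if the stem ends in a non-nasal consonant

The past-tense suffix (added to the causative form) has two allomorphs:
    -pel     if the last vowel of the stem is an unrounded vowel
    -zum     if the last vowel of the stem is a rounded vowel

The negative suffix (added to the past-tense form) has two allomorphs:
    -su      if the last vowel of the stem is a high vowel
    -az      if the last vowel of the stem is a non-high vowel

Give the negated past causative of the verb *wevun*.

wevunipelaz

*wevun*: final consonant = /n/, a nasal → -i → *wevuni*.
Since the last vowel of the causative form *wevuni* is /i/ (an unrounded vowel), it takes -pel, giving *wevunipel*.
The past-tense form *wevunipel* — last vowel /e/ (a non-high vowel) → -az → *wevunipelaz*.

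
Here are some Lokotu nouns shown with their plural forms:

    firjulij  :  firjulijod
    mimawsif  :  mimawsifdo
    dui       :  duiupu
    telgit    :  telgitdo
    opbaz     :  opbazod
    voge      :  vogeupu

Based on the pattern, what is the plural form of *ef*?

The pattern is voicing of the final sound: -do when the stem ends in a voiceless consonant (*mimawsif*, *telgit*); -od when the stem ends in a voiced consonant (*firjulij*, *opbaz*); -upu when the stem ends in a vowel (*dui*, *voge*).
The final sound of *ef* is /f/, which is a voiceless consonant, so the suffix is -do, giving *efdo*.

efdo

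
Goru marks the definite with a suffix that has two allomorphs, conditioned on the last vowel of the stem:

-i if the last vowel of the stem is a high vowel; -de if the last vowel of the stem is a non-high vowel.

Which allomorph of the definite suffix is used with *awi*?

-i

The last vowel of *awi* is /i/, which is a high vowel, so the suffix is -i.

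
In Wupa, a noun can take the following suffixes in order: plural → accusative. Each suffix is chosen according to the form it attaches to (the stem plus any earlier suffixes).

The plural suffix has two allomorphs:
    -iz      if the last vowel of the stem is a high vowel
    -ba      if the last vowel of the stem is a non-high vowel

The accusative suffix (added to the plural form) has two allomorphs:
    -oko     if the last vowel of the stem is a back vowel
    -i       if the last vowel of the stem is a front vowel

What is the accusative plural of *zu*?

zuizi

The last vowel of *zu* is /u/, which is a high vowel, so the plural suffix is -iz, giving *zuiz*.
The plural form *zuiz*: last vowel = /i/, a front vowel → -i → *zuizi*.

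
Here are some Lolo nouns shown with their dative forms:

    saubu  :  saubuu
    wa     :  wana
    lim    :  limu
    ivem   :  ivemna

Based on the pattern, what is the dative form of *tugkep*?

Looking at the last vowel of each stem: -u when the last vowel of the stem is a high vowel (*saubu*, *lim*); -na when the last vowel of the stem is a non-high vowel (*wa*, *ivem*).
Since the last vowel of *tugkep* is /e/ (a non-high vowel), it takes -na, giving *tugkepna*.

tugkepna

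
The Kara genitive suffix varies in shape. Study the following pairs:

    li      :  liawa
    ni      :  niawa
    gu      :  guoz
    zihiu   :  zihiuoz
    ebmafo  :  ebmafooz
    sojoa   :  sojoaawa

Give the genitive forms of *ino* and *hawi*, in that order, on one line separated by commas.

The alternation tracks the last vowel of the stem — -oz when the last vowel of the stem is a rounded vowel (*gu*, *zihiu*, *ebmafo*); -awa when the last vowel of the stem is an unrounded vowel (*li*, *ni*, *sojoa*).
*ino* — last vowel /o/ (a rounded vowel) → -oz → *inooz*.
*hawi*: last vowel = /i/, an unrounded vowel → -awa → *hawiawa*.

inooz, hawiawa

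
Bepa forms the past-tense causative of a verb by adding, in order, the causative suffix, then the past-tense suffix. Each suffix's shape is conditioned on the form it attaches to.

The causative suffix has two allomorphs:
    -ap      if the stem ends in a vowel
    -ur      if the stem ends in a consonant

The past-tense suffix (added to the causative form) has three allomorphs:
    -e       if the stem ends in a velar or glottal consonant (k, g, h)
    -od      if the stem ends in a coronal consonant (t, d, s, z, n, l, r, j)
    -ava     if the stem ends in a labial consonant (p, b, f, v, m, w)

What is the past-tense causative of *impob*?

impoburod

The final sound of *impob* is /b/, which is a consonant, so the causative suffix is -ur, giving *impobur*.
The final consonant of the causative form *impobur* is /r/, which is coronal, so the past-tense suffix is -od, giving *impoburod*.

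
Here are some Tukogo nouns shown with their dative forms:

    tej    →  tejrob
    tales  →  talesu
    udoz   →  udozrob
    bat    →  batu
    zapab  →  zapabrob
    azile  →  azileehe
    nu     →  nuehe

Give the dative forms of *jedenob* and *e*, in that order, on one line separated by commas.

jedenobrob, eehe

The suffix is conditioned by the final sound: -u when the stem ends in a voiceless consonant (*tales*, *bat*); -rob when the stem ends in a voiced consonant (*tej*, *udoz*, *zapab*); -ehe when the stem ends in a vowel (*azile*, *nu*).
The final sound of *jedenob* is /b/, which is a voiced consonant, so the suffix is -rob, giving *jedenobrob*.
Since the final sound of *e* is /e/ (a vowel), it takes -ehe, giving *eehe*.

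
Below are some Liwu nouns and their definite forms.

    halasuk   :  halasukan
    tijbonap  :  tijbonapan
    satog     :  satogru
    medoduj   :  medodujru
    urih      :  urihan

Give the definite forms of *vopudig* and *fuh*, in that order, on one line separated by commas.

The suffix is conditioned by the final consonant: -an when the stem ends in a voiceless consonant (*halasuk*, *tijbonap*, *urih*); -ru when the stem ends in a voiced consonant (*satog*, *medoduj*).
*vopudig* — final consonant /g/ (voiced) → -ru → *vopudigru*.
*fuh*: final consonant = /h/, voiceless → -an → *fuhan*.

vopudigru, fuhan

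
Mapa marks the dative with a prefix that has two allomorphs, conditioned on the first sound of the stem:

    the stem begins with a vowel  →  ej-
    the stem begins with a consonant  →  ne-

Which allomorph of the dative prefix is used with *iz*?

Since the first sound of *iz* is /i/ (a vowel), it takes ej-.

ej-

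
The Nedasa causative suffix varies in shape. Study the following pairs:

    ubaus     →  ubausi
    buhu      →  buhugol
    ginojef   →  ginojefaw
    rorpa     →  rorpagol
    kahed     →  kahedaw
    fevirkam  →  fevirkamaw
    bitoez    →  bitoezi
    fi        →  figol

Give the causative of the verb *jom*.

The suffix is conditioned by the final sound: -i when the stem ends in a sibilant (*ubaus*, *bitoez*); -aw when the stem ends in a non-sibilant consonant (*ginojef*, *kahed*, *fevirkam*); -gol when the stem ends in a vowel (*buhu*, *rorpa*, *fi*).
Since the final sound of *jom* is /m/ (a non-sibilant consonant), it takes -aw, giving *jomaw*.

jomaw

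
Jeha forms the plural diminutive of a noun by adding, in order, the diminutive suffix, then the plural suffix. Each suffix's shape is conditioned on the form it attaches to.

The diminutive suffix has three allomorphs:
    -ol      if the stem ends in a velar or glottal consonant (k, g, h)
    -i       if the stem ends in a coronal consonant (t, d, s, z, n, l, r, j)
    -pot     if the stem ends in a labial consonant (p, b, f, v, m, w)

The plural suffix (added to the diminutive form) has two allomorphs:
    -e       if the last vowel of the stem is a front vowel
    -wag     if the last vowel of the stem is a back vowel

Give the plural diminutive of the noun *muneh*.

*muneh* — final consonant /h/ (velar/glottal) → -ol → *munehol*.
Since the last vowel of the diminutive form *munehol* is /o/ (a back vowel), it takes -wag, giving *muneholwag*.

muneholwag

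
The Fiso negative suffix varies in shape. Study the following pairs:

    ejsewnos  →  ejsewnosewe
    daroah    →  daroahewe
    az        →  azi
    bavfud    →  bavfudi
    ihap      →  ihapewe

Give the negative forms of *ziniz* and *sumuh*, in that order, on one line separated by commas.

zinizi, sumuhewe

The suffix is conditioned by the final consonant: -ewe when the stem ends in a voiceless consonant (*ejsewnos*, *daroah*, *ihap*); -i when the stem ends in a voiced consonant (*az*, *bavfud*).
*ziniz*: final consonant = /z/, voiced → -i → *zinizi*.
The final consonant of *sumuh* is /h/, which is voiceless, so the suffix is -ewe, giving *sumuhewe*.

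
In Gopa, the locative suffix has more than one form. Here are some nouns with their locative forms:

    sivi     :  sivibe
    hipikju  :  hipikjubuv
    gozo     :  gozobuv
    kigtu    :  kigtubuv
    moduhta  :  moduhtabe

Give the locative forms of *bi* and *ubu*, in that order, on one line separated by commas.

Looking at the last vowel of each stem: -buv when the last vowel of the stem is a rounded vowel (*hipikju*, *gozo*, *kigtu*); -be when the last vowel of the stem is an unrounded vowel (*sivi*, *moduhta*).
Since the last vowel of *bi* is /i/ (an unrounded vowel), it takes -be, giving *bibe*.
*ubu* — last vowel /u/ (a rounded vowel) → -buv → *ububuv*.

bibe, ububuv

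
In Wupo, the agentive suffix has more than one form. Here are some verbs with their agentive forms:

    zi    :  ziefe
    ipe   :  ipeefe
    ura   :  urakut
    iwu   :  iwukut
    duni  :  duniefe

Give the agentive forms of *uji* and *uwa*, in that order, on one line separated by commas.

The alternation tracks the last vowel of the stem — -efe when the last vowel of the stem is a front vowel (*zi*, *ipe*, *duni*); -kut when the last vowel of the stem is a back vowel (*ura*, *iwu*).
*uji* — last vowel /i/ (a front vowel) → -efe → *ujiefe*.
The last vowel of *uwa* is /a/, which is a back vowel, so the suffix is -kut, giving *uwakut*.

ujiefe, uwakut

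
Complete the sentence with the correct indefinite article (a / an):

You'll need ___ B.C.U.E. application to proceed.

a

The indefinite article is chosen by the initial *sound* of the following word, not its spelling.
The initialism *B.C.U.E.* is read letter by letter; the first letter, B, is pronounced /biː/, which begins with a consonant sound.
So the article is *a*: You'll need a B.C.U.E. application to proceed.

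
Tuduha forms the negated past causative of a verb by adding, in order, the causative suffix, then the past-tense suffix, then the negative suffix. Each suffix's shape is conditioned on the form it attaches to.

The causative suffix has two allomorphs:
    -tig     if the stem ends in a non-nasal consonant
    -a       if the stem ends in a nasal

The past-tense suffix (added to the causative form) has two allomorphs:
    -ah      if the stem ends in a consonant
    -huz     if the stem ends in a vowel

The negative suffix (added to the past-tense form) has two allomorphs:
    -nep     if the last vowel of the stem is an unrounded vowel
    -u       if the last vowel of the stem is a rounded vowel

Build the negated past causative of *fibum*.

fibumahuzu

The final consonant of *fibum* is /m/, which is a nasal, so the causative suffix is -a, giving *fibuma*.
The final sound of the causative form *fibuma* is /a/, which is a vowel, so the past-tense suffix is -huz, giving *fibumahuz*.
The past-tense form *fibumahuz* — last vowel /u/ (a rounded vowel) → -u → *fibumahuzu*.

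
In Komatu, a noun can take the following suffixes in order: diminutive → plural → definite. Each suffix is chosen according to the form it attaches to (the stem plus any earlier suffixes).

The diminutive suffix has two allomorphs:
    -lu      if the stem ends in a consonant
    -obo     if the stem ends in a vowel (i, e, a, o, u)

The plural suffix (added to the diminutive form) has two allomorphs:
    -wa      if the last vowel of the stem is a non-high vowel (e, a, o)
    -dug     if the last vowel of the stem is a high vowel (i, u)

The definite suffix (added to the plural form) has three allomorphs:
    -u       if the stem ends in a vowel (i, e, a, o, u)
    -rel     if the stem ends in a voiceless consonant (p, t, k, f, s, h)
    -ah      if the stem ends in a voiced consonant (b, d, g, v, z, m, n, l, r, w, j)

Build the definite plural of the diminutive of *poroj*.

porojludugah

*poroj*: final sound = /j/, a consonant → -lu → *porojlu*.
The diminutive form *porojlu* — last vowel /u/ (a high vowel) → -dug → *porojludug*.
Since the final sound of the plural form *porojludug* is /g/ (a voiced consonant), it takes -ah, giving *porojludugah*.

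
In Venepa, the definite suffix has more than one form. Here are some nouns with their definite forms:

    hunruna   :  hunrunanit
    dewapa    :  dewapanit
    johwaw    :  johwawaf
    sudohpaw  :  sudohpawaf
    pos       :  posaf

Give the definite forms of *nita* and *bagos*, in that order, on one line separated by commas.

nitanit, bagosaf

Looking at the final sound of each stem: -af when the stem ends in a consonant (*johwaw*, *sudohpaw*, *pos*); -nit when the stem ends in a vowel (*hunruna*, *dewapa*).
*nita* — final sound /a/ (a vowel) → -nit → *nitanit*.
*bagos*: final sound = /s/, a consonant → -af → *bagosaf*.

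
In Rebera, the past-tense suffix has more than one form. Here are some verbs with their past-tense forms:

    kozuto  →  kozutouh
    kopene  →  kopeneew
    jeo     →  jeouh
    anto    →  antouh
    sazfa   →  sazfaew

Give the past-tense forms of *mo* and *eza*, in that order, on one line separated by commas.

The pattern is rounding harmony: -uh when the last vowel of the stem is a rounded vowel (*kozuto*, *jeo*, *anto*); -ew when the last vowel of the stem is an unrounded vowel (*kopene*, *sazfa*).
The last vowel of *mo* is /o/, which is a rounded vowel, so the suffix is -uh, giving *mouh*.
Since the last vowel of *eza* is /a/ (an unrounded vowel), it takes -ew, giving *ezaew*.

mouh, ezaew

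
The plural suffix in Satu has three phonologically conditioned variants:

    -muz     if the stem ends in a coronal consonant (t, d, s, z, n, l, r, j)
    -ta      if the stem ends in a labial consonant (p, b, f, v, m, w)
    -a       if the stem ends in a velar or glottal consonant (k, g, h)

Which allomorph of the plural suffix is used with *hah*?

-a

The final consonant of *hah* is /h/, which is velar/glottal, so the suffix is -a.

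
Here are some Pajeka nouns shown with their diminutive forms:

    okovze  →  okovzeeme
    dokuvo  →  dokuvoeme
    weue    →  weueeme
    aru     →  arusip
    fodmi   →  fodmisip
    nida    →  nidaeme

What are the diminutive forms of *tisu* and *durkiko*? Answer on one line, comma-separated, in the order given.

The alternation tracks the last vowel of the stem — -sip when the last vowel of the stem is a high vowel (*aru*, *fodmi*); -eme when the last vowel of the stem is a non-high vowel (*okovze*, *dokuvo*, *weue*, *nida*).
Since the last vowel of *tisu* is /u/ (a high vowel), it takes -sip, giving *tisusip*.
*durkiko* — last vowel /o/ (a non-high vowel) → -eme → *durkikoeme*.

tisusip, durkikoeme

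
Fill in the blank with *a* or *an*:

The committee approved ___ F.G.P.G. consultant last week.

an

The indefinite article is chosen by the initial *sound* of the following word, not its spelling.
The initialism *F.G.P.G.* is read letter by letter; the first letter, F, is pronounced /ɛf/, which begins with a vowel sound.
So the article is *an*: The committee approved an F.G.P.G. consultant last week.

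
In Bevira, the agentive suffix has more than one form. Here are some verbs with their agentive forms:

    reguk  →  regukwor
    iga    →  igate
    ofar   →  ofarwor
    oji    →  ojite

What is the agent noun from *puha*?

The pattern is consonant vs. vowel: -wor when the stem ends in a consonant (*reguk*, *ofar*); -te when the stem ends in a vowel (*iga*, *oji*).
*puha*: final sound = /a/, a vowel → -te → *puhate*.

puhate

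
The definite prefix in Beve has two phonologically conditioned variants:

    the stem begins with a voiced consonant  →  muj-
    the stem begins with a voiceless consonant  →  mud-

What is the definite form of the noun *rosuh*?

mujrosuh

The first consonant of *rosuh* is /r/, which is voiced, so the prefix is muj-, giving *mujrosuh*.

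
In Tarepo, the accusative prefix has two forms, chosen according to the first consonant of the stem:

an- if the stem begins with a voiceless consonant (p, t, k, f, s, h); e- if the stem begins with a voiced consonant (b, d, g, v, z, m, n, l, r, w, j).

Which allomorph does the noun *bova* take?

e-

The first consonant of *bova* is /b/, which is voiced, so the prefix is e-.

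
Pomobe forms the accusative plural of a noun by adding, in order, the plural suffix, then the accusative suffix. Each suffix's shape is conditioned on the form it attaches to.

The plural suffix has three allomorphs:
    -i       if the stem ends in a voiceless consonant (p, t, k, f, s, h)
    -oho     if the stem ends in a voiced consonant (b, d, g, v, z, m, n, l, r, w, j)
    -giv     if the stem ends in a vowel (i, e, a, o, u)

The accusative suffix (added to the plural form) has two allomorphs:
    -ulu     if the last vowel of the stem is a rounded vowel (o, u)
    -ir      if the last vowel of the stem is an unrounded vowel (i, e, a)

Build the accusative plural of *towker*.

towkerohoulu

*towker*: final sound = /r/, a voiced consonant → -oho → *towkeroho*.
The plural form *towkeroho* — last vowel /o/ (a rounded vowel) → -ulu → *towkerohoulu*.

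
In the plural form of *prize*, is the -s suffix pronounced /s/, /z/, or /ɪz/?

The stem *prize* ends in a sibilant (/s, z, ʃ, ʒ, tʃ, dʒ/).
The plural suffix surfaces as /ɪz/ after sibilants, /s/ after other voiceless consonants, and /z/ after other voiced sounds.
So the plural -s on *prize* is pronounced /ɪz/.

/ɪz/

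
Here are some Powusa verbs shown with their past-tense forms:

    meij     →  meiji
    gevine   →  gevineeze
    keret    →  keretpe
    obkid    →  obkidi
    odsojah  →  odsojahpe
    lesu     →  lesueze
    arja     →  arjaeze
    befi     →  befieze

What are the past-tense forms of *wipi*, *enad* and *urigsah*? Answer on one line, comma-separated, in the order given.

The pattern is voicing of the final sound: -pe when the stem ends in a voiceless consonant (*keret*, *odsojah*); -i when the stem ends in a voiced consonant (*meij*, *obkid*); -eze when the stem ends in a vowel (*gevine*, *lesu*, *arja*, *befi*).
The final sound of *wipi* is /i/, which is a vowel, so the suffix is -eze, giving *wipieze*.
Since the final sound of *enad* is /d/ (a voiced consonant), it takes -i, giving *enadi*.
The final sound of *urigsah* is /h/, which is a voiceless consonant, so the suffix is -pe, giving *urigsahpe*.

wipieze, enadi, urigsahpe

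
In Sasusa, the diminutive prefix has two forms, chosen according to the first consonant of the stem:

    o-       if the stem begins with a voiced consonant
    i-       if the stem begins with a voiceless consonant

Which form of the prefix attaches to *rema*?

The first consonant of *rema* is /r/, which is voiced, so the prefix is o-.

o-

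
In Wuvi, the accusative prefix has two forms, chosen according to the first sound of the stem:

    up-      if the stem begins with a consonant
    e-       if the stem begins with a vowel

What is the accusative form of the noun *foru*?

The first sound of *foru* is /f/, which is a consonant, so the prefix is up-, giving *upforu*.

upforu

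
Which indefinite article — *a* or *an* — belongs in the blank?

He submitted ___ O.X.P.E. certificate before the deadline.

an

The indefinite article is chosen by the initial *sound* of the following word, not its spelling.
The initialism *O.X.P.E.* is read letter by letter; the first letter, O, is pronounced /oʊ/, which begins with a vowel sound.
So the article is *an*: He submitted an O.X.P.E. certificate before the deadline.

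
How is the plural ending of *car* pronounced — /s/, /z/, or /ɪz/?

The stem *car* ends in a voiced non-sibilant sound.
The plural suffix surfaces as /ɪz/ after sibilants, /s/ after other voiceless consonants, and /z/ after other voiced sounds.
So the plural -s on *car* is pronounced /z/.

/z/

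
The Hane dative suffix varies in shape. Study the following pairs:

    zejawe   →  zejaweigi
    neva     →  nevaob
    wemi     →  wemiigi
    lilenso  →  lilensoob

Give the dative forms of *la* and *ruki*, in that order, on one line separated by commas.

The pattern is front/back vowel harmony: -igi when the last vowel of the stem is a front vowel (*zejawe*, *wemi*); -ob when the last vowel of the stem is a back vowel (*neva*, *lilenso*).
*la* — last vowel /a/ (a back vowel) → -ob → *laob*.
*ruki*: last vowel = /i/, a front vowel → -igi → *rukiigi*.

laob, rukiigi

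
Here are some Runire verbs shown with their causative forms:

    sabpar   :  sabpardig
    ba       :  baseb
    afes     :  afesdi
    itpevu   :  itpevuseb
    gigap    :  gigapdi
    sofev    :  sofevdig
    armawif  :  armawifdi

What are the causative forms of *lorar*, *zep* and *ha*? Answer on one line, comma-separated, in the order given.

lorardig, zepdi, haseb

The suffix is conditioned by the final sound: -di when the stem ends in a voiceless consonant (*afes*, *gigap*, *armawif*); -dig when the stem ends in a voiced consonant (*sabpar*, *sofev*); -seb when the stem ends in a vowel (*ba*, *itpevu*).
Since the final sound of *lorar* is /r/ (a voiced consonant), it takes -dig, giving *lorardig*.
The final sound of *zep* is /p/, which is a voiceless consonant, so the suffix is -di, giving *zepdi*.
The final sound of *ha* is /a/, which is a vowel, so the suffix is -seb, giving *haseb*.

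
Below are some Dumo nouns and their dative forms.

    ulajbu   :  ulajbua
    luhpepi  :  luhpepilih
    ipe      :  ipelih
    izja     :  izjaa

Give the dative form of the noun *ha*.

haa

The alternation tracks the last vowel of the stem — -lih when the last vowel of the stem is a front vowel (*luhpepi*, *ipe*); -a when the last vowel of the stem is a back vowel (*ulajbu*, *izja*).
Since the last vowel of *ha* is /a/ (a back vowel), it takes -a, giving *haa*.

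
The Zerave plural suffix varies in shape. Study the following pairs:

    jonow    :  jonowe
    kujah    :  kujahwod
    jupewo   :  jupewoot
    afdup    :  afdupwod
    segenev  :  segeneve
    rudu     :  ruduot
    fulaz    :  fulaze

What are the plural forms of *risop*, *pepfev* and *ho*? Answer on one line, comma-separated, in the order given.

The alternation tracks the final sound of the stem — -wod when the stem ends in a voiceless consonant (*kujah*, *afdup*); -e when the stem ends in a voiced consonant (*jonow*, *segenev*, *fulaz*); -ot when the stem ends in a vowel (*jupewo*, *rudu*).
*risop*: final sound = /p/, a voiceless consonant → -wod → *risopwod*.
The final sound of *pepfev* is /v/, which is a voiced consonant, so the suffix is -e, giving *pepfeve*.
*ho*: final sound = /o/, a vowel → -ot → *hoot*.

risopwod, pepfeve, hoot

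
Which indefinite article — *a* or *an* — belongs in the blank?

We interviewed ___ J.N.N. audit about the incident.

The indefinite article is chosen by the initial *sound* of the following word, not its spelling.
The initialism *J.N.N.* is read letter by letter; the first letter, J, is pronounced /dʒeɪ/, which begins with a consonant sound.
So the article is *a*: We interviewed a J.N.N. audit about the incident.

a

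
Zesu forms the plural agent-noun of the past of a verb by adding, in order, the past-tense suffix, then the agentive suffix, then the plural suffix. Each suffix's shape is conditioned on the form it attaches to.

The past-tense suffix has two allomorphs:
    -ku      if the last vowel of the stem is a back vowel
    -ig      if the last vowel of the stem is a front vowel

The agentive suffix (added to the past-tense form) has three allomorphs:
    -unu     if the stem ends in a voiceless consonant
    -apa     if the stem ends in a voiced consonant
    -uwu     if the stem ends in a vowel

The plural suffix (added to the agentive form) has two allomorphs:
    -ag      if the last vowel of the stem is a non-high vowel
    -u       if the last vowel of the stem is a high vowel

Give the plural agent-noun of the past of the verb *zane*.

zaneigapaag

The last vowel of *zane* is /e/, which is a front vowel, so the past-tense suffix is -ig, giving *zaneig*.
The past-tense form *zaneig*: final sound = /g/, a voiced consonant → -apa → *zaneigapa*.
The last vowel of the agentive form *zaneigapa* is /a/, which is a non-high vowel, so the plural suffix is -ag, giving *zaneigapaag*.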